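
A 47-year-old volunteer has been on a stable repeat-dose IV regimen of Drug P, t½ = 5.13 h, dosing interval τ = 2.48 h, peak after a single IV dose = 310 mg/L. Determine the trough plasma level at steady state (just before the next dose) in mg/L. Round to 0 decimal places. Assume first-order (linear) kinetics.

k = ln2 / t½ = 0.693147 / 5.13 = 0.1351 h⁻¹
e^(−kτ) = e^(−0.1351 × 2.48) = 0.7153
Accumulation ratio R = 1 / (1 − e^(−kτ)) = 1 / (1 − 0.7153) = 3.512
Steady-state trough = C₀ × R × e^(−kτ) = 310 × 3.512 × 0.7153 = 778.8 mg/L

779 mg/L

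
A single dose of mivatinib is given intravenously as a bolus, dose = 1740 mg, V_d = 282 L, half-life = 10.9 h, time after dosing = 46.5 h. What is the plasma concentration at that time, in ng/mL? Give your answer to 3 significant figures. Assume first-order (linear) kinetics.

321 ng/mL

C₀ = Dose / Vd = 1740 / 282 = 6.170 mg/L
k = ln2 / t½ = 0.693147 / 10.9 = 0.06359 h⁻¹
C = C₀ · e^(−k·t) = 6.170 × e^(−0.06359 × 46.5)
  = 6.170 × 0.05198 = 0.3207 mg/L
Convert: 0.3207 mg/L × 1000 = 320.7 ng/mL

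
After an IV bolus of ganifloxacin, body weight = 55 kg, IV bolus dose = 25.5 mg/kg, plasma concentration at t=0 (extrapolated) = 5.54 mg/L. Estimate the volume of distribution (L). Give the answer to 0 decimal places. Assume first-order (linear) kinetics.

Dose = 25.5 × 55 = 1403 mg
Vd = Dose / C₀ = 1403 / 5.54 = 253.2 L

253 L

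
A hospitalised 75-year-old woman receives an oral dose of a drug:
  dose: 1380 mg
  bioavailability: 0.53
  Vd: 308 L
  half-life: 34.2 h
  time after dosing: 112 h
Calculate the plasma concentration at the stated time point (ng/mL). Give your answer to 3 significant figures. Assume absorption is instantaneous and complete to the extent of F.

Amount reaching circulation = F × Dose = 0.53 × 1380 = 731.4 mg
C₀ = F·Dose / Vd = 731.4 / 308 = 2.375 mg/L
k = ln2 / t½ = 0.693147 / 34.2 = 0.02027 h⁻¹
C = C₀ · e^(−k·t) = 2.375 × e^(−0.02027 × 112)
  = 2.375 × 0.1033 = 0.2453 mg/L
Convert: 0.2453 mg/L × 1000 = 245.3 ng/mL

245 ng/mL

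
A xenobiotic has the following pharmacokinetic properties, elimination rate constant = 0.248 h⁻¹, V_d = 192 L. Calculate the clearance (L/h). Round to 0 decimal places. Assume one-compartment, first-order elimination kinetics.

48 L/h

CL = k × Vd = 0.248 × 192 = 47.62 L/h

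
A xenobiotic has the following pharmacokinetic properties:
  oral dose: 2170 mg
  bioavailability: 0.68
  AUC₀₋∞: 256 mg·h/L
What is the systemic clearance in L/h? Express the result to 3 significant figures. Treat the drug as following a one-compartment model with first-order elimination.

CL = F·Dose / AUC = 0.68 × 2170 / 256 = 5.764 L/h

5.76 L/h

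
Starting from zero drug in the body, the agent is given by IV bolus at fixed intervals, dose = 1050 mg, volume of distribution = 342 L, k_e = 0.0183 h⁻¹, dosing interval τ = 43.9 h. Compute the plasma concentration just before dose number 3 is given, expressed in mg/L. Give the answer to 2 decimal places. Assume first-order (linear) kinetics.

C₀ per dose = Dose / Vd = 1050 / 342 = 3.070 mg/L
Fraction remaining after one interval: r = e^(−kτ) = e^(−0.01830 × 43.9) = 0.4478
Before dose 3, 2 doses have been given (aged 1τ, 2τ).
C_trough = C₀ × (r + r²) = 3.070 × (0.4478 + 0.2005) = 1.990 mg/L

1.99 mg/L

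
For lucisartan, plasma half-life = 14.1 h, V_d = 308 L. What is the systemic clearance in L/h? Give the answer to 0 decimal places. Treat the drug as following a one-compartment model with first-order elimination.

k = ln2 / t½ = 0.693147 / 14.1 = 0.04916 h⁻¹
CL = k × Vd = 0.04916 × 308 = 15.14 L/h

15 L/h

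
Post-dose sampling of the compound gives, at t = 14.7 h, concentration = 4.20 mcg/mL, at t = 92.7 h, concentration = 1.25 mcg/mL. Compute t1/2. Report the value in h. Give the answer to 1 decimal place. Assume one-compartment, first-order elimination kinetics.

44.6 h

k = ln(C₁/C₂) / (t₂ − t₁) = ln(4.20/1.25) / (92.7 − 14.7)
  = 1.212 / 78.00 = 0.01554 h⁻¹
t½ = ln2 / k = 0.693147 / 0.01554 = 44.60 h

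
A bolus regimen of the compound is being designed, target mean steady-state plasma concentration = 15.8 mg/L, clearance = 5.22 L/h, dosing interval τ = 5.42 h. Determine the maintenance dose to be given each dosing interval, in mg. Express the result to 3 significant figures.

447 mg

At steady state, Dose/τ = Css × CL.
Dose = Css × CL × τ = 15.8 × 5.220 × 5.42 = 447.0 mg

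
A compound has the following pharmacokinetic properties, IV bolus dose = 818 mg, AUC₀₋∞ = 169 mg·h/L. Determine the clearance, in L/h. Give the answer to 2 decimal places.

4.84 L/h

CL = Dose / AUC = 818 / 169 = 4.840 L/h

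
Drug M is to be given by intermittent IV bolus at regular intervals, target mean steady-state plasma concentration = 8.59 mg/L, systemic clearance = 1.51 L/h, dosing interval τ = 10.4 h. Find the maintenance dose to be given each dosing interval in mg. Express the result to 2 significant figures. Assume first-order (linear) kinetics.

At steady state, Dose/τ = Css × CL.
Dose = Css × CL × τ = 8.59 × 1.510 × 10.4 = 134.9 mg

130 mg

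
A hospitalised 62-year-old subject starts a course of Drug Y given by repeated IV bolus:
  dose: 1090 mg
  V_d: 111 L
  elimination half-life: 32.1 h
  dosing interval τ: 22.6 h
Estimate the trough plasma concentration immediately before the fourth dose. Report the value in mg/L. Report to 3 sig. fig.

12.0 mg/L

C₀ per dose = Dose / Vd = 1090 / 111 = 9.820 mg/L
k = ln2 / t½ = 0.693147 / 32.1 = 0.02159 h⁻¹
Fraction remaining after one interval: r = e^(−kτ) = e^(−0.02159 × 22.6) = 0.6139
Before dose 4, 3 doses have been given (aged 1τ, 2τ, 3τ).
C_trough = C₀ × (r + r² + … + r^3) = C₀ × r(1−r^3)/(1−r)
        = 9.820 × 0.6139 × (1 − 0.2314) / (1 − 0.6139) = 12.00 mg/L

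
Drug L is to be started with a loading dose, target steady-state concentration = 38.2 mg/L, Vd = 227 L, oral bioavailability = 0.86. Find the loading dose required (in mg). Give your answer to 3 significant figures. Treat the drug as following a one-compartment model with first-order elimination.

LD = Css × Vd / F = 38.2 × 227 / 0.86 = 10080 mg

10100 mg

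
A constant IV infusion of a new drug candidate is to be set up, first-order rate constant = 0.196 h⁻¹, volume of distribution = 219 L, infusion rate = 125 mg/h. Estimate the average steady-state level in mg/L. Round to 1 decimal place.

CL = k × Vd = 0.1960 × 219 = 42.92 L/h
At steady state Css = R₀ / CL = 125 / 42.92 = 2.912 mg/L

2.9 mg/L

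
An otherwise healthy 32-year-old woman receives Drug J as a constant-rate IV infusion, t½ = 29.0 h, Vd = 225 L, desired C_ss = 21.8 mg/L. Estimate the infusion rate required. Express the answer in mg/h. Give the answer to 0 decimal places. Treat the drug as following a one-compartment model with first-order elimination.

k = ln2 / t½ = 0.693147 / 29.0 = 0.02390 h⁻¹
CL = k × Vd = 0.02390 × 225 = 5.378 L/h
At steady state, infusion rate R₀ = Css × CL = 21.8 × 5.378 = 117.2 mg/h

117 mg/h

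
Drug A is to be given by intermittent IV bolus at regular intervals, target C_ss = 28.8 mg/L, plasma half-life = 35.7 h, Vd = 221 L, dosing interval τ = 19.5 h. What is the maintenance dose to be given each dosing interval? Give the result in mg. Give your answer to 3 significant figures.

2410 mg

k = ln2 / t½ = 0.693147 / 35.7 = 0.01942 h⁻¹
CL = k × Vd = 0.01942 × 221 = 4.292 L/h
At steady state, Dose/τ = Css × CL.
Dose = Css × CL × τ = 28.8 × 4.292 × 19.5 = 2410 mg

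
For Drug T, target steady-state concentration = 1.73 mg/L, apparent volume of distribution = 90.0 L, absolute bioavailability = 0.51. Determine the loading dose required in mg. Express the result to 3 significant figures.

305 mg

LD = Css × Vd / F = 1.73 × 90.0 / 0.51 = 305.3 mg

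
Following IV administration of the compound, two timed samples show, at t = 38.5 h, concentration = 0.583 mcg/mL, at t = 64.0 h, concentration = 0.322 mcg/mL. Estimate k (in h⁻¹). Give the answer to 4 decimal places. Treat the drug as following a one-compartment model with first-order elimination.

k = ln(C₁/C₂) / (t₂ − t₁) = ln(0.583/0.322) / (64.0 − 38.5)
  = 0.5936 / 25.50 = 0.02328 h⁻¹

0.0233 h⁻¹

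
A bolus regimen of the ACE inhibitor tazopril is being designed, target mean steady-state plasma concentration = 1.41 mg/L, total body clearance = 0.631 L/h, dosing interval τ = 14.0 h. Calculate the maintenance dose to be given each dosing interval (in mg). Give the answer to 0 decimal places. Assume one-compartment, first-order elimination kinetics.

At steady state, Dose/τ = Css × CL.
Dose = Css × CL × τ = 1.41 × 0.6310 × 14.0 = 12.46 mg

12 mg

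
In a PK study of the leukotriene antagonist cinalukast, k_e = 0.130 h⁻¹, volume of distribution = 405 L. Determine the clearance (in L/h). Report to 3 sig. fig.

CL = k × Vd = 0.130 × 405 = 52.65 L/h

52.7 L/h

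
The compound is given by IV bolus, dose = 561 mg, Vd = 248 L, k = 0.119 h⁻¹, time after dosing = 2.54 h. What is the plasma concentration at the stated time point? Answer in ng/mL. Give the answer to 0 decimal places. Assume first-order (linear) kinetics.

1672 ng/mL

C₀ = Dose / Vd = 561.0 / 248 = 2.262 mg/L
C = C₀ · e^(−k·t) = 2.262 × e^(−0.1190 × 2.54)
  = 2.262 × 0.7391 = 1.672 mg/L
Convert: 1.672 mg/L × 1000 = 1672 ng/mL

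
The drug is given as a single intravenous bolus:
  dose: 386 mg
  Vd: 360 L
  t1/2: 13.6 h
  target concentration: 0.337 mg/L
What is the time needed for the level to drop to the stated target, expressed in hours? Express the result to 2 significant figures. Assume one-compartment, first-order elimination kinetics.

C₀ = Dose / Vd = 386.0 / 360 = 1.072 mg/L
k = ln2 / t½ = 0.693147 / 13.6 = 0.05097 h⁻¹
t = ln(C₀ / C) / k = ln(1.072 / 0.337) / 0.05097
  = ln(3.181) / 0.05097 = 1.157 / 0.05097 = 22.70 h

23 h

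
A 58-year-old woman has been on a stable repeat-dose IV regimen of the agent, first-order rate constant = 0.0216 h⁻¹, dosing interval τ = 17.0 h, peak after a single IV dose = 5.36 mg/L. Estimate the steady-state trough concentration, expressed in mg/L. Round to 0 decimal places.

12 mg/L

e^(−kτ) = e^(−0.02160 × 17.0) = 0.6927
Accumulation ratio R = 1 / (1 − e^(−kτ)) = 1 / (1 − 0.6927) = 3.254
Steady-state trough = C₀ × R × e^(−kτ) = 5.36 × 3.254 × 0.6927 = 12.08 mg/L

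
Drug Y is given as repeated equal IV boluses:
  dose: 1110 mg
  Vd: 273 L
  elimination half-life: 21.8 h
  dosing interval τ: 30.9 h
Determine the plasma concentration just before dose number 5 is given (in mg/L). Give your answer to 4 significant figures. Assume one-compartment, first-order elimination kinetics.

C₀ per dose = Dose / Vd = 1110 / 273 = 4.066 mg/L
k = ln2 / t½ = 0.693147 / 21.8 = 0.03180 h⁻¹
Fraction remaining after one interval: r = e^(−kτ) = e^(−0.03180 × 30.9) = 0.3743
Before dose 5, 4 doses have been given (aged 1τ, 2τ, 3τ, 4τ).
C_trough = C₀ × (r + r² + … + r^4) = C₀ × r(1−r^4)/(1−r)
        = 4.066 × 0.3743 × (1 − 0.01963) / (1 − 0.3743) = 2.385 mg/L

2.385 mg/L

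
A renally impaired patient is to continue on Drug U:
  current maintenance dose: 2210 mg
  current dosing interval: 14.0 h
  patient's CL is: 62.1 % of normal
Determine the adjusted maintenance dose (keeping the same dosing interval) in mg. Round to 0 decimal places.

1372 mg

To keep the same average steady-state level, dosing rate must scale with clearance.
CL ratio = 62.1 / 100 = 0.6210
New dose (same interval) = 2210 × 0.6210 = 1372 mg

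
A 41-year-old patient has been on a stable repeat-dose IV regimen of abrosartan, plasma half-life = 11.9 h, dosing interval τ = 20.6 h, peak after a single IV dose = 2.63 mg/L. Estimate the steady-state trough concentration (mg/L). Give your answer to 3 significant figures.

k = ln2 / t½ = 0.693147 / 11.9 = 0.05825 h⁻¹
e^(−kτ) = e^(−0.05825 × 20.6) = 0.3012
Accumulation ratio R = 1 / (1 − e^(−kτ)) = 1 / (1 − 0.3012) = 1.431
Steady-state trough = C₀ × R × e^(−kτ) = 2.63 × 1.431 × 0.3012 = 1.134 mg/L

1.13 mg/L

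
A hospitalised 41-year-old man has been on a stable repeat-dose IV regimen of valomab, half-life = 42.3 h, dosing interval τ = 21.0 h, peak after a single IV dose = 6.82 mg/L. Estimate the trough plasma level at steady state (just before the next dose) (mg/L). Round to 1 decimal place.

16.6 mg/L

k = ln2 / t½ = 0.693147 / 42.3 = 0.01639 h⁻¹
e^(−kτ) = e^(−0.01639 × 21.0) = 0.7088
Accumulation ratio R = 1 / (1 − e^(−kτ)) = 1 / (1 − 0.7088) = 3.434
Steady-state trough = C₀ × R × e^(−kτ) = 6.82 × 3.434 × 0.7088 = 16.60 mg/L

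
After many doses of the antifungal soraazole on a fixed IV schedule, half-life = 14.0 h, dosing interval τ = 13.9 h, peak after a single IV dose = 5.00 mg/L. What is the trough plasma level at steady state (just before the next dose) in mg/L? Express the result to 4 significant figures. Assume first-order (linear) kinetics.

k = ln2 / t½ = 0.693147 / 14.0 = 0.04951 h⁻¹
e^(−kτ) = e^(−0.04951 × 13.9) = 0.5025
Accumulation ratio R = 1 / (1 − e^(−kτ)) = 1 / (1 − 0.5025) = 2.010
Steady-state trough = C₀ × R × e^(−kτ) = 5.00 × 2.010 × 0.5025 = 5.050 mg/L

5.050 mg/L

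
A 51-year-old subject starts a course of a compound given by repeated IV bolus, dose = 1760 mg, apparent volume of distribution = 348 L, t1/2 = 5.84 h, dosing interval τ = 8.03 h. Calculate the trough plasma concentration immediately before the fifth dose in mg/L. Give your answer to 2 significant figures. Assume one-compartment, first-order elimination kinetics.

C₀ per dose = Dose / Vd = 1760 / 348 = 5.057 mg/L
k = ln2 / t½ = 0.693147 / 5.84 = 0.1187 h⁻¹
Fraction remaining after one interval: r = e^(−kτ) = e^(−0.1187 × 8.03) = 0.3855
Before dose 5, 4 doses have been given (aged 1τ, 2τ, 3τ, 4τ).
C_trough = C₀ × (r + r² + … + r^4) = C₀ × r(1−r^4)/(1−r)
        = 5.057 × 0.3855 × (1 − 0.02209) / (1 − 0.3855) = 3.102 mg/L

3.1 mg/L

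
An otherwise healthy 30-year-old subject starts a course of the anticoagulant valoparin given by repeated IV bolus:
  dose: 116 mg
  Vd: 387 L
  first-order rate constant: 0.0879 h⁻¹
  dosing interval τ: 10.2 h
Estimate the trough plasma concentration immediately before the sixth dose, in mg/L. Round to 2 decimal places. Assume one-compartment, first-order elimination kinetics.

C₀ per dose = Dose / Vd = 116 / 387 = 0.2997 mg/L
Fraction remaining after one interval: r = e^(−kτ) = e^(−0.08790 × 10.2) = 0.4080
Before dose 6, 5 doses have been given (aged 1τ, 2τ, 3τ, 4τ, 5τ).
C_trough = C₀ × (r + r² + … + r^5) = C₀ × r(1−r^5)/(1−r)
        = 0.2997 × 0.4080 × (1 − 0.01131) / (1 − 0.4080) = 0.2042 mg/L

0.20 mg/L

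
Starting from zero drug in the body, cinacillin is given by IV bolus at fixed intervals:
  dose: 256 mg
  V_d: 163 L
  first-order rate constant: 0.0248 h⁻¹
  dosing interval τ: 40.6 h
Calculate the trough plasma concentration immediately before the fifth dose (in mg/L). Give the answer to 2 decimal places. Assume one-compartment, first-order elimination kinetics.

0.89 mg/L

C₀ per dose = Dose / Vd = 256 / 163 = 1.571 mg/L
Fraction remaining after one interval: r = e^(−kτ) = e^(−0.02480 × 40.6) = 0.3654
Before dose 5, 4 doses have been given (aged 1τ, 2τ, 3τ, 4τ).
C_trough = C₀ × (r + r² + … + r^4) = C₀ × r(1−r^4)/(1−r)
        = 1.571 × 0.3654 × (1 − 0.01783) / (1 − 0.3654) = 0.8884 mg/L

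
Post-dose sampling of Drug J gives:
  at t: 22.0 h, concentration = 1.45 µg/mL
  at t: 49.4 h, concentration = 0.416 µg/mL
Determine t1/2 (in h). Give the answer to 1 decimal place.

k = ln(C₁/C₂) / (t₂ − t₁) = ln(1.45/0.416) / (49.4 − 22.0)
  = 1.249 / 27.40 = 0.04558 h⁻¹
t½ = ln2 / k = 0.693147 / 0.04558 = 15.21 h

15.2 h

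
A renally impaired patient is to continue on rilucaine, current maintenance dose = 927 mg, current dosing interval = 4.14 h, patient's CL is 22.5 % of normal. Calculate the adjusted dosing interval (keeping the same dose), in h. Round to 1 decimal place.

To keep the same average steady-state level, dosing rate must scale with clearance.
CL ratio = 22.5 / 100 = 0.2250
New interval (same dose) = 4.14 / 0.2250 = 18.40 h

18.4 h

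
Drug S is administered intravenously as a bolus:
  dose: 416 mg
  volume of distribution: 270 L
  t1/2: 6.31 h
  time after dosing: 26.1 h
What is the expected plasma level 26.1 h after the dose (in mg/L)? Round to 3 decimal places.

C₀ = Dose / Vd = 416.0 / 270 = 1.541 mg/L
k = ln2 / t½ = 0.693147 / 6.31 = 0.1098 h⁻¹
C = C₀ · e^(−k·t) = 1.541 × e^(−0.1098 × 26.1)
  = 1.541 × 0.05694 = 0.08774 mg/L

0.088 mg/L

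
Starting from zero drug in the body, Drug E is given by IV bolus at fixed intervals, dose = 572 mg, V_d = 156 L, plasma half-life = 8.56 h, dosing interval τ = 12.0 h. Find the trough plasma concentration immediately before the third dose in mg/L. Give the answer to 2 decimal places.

1.91 mg/L

C₀ per dose = Dose / Vd = 572 / 156 = 3.667 mg/L
k = ln2 / t½ = 0.693147 / 8.56 = 0.08098 h⁻¹
Fraction remaining after one interval: r = e^(−kτ) = e^(−0.08098 × 12.0) = 0.3784
Before dose 3, 2 doses have been given (aged 1τ, 2τ).
C_trough = C₀ × (r + r²) = 3.667 × (0.3784 + 0.1432) = 1.913 mg/L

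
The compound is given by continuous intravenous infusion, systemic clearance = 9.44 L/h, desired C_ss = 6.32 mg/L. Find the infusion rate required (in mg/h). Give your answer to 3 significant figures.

59.7 mg/h

At steady state, infusion rate R₀ = Css × CL = 6.32 × 9.440 = 59.66 mg/h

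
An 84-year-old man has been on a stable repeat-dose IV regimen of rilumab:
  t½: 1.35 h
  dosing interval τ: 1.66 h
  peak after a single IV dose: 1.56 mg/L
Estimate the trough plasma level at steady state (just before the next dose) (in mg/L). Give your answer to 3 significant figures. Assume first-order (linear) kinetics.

k = ln2 / t½ = 0.693147 / 1.35 = 0.5134 h⁻¹
e^(−kτ) = e^(−0.5134 × 1.66) = 0.4265
Accumulation ratio R = 1 / (1 − e^(−kτ)) = 1 / (1 − 0.4265) = 1.744
Steady-state trough = C₀ × R × e^(−kτ) = 1.56 × 1.744 × 0.4265 = 1.160 mg/L

1.16 mg/L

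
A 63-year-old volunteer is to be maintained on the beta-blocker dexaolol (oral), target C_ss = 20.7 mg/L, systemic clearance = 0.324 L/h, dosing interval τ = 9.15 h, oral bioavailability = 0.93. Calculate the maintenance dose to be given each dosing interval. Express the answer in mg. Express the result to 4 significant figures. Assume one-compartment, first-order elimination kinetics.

65.99 mg

At steady state, F × (Dose/τ) = Css × CL.
Dose = Css × CL × τ / F = 20.7 × 0.3240 × 9.15 / 0.93 = 65.99 mg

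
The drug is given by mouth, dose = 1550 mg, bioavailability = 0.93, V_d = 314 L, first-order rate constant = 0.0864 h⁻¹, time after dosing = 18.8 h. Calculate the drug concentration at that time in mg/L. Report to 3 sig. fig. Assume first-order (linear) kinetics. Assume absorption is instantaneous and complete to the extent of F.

Amount reaching circulation = F × Dose = 0.93 × 1550 = 1442 mg
C₀ = F·Dose / Vd = 1442 / 314 = 4.592 mg/L
C = C₀ · e^(−k·t) = 4.592 × e^(−0.08640 × 18.8)
  = 4.592 × 0.1970 = 0.9046 mg/L

0.905 mg/L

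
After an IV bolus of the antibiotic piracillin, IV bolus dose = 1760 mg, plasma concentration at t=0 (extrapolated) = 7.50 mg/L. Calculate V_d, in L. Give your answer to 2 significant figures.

230 L

Vd = Dose / C₀ = 1760 / 7.50 = 234.7 L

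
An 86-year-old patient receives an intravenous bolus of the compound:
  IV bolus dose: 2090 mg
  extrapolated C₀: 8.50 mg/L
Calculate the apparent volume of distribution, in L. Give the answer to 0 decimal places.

246 L

Vd = Dose / C₀ = 2090 / 8.50 = 245.9 L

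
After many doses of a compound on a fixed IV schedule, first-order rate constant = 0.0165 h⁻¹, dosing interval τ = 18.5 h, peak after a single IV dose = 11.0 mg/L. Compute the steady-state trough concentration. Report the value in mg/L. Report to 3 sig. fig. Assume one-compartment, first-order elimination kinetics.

30.8 mg/L

e^(−kτ) = e^(−0.01650 × 18.5) = 0.7369
Accumulation ratio R = 1 / (1 − e^(−kτ)) = 1 / (1 − 0.7369) = 3.801
Steady-state trough = C₀ × R × e^(−kτ) = 11.0 × 3.801 × 0.7369 = 30.81 mg/L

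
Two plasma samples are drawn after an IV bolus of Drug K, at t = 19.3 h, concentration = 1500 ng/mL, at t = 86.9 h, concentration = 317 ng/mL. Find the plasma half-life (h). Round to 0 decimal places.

k = ln(C₁/C₂) / (t₂ − t₁) = ln(1500/317) / (86.9 − 19.3)
  = 1.554 / 67.60 = 0.02299 h⁻¹
t½ = ln2 / k = 0.693147 / 0.02299 = 30.15 h

30 h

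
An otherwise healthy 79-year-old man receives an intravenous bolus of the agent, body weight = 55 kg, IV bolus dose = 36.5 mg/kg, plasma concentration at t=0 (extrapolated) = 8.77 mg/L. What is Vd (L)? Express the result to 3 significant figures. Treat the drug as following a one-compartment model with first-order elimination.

229 L

Dose = 36.5 × 55 = 2008 mg
Vd = Dose / C₀ = 2008 / 8.77 = 229.0 L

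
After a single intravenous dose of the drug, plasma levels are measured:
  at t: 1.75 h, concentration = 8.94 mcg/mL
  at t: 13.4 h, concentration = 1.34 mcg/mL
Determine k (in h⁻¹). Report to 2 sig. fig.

0.16 h⁻¹

k = ln(C₁/C₂) / (t₂ − t₁) = ln(8.94/1.34) / (13.4 − 1.75)
  = 1.898 / 11.65 = 0.1629 h⁻¹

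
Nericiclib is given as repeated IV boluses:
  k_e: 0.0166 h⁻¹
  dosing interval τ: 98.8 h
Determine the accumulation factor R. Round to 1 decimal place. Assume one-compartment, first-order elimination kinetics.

e^(−kτ) = e^(−0.01660 × 98.8) = 0.1940
Accumulation ratio R = 1 / (1 − e^(−kτ)) = 1 / (1 − 0.1940) = 1.241

1.2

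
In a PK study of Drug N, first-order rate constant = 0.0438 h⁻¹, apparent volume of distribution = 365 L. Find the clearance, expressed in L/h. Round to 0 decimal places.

16 L/h

CL = k × Vd = 0.0438 × 365 = 15.99 L/h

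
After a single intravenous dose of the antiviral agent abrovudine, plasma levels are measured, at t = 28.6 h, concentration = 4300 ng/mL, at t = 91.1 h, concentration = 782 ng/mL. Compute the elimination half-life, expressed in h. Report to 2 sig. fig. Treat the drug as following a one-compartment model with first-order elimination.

k = ln(C₁/C₂) / (t₂ − t₁) = ln(4300/782) / (91.1 − 28.6)
  = 1.705 / 62.50 = 0.02728 h⁻¹
t½ = ln2 / k = 0.693147 / 0.02728 = 25.41 h

25 h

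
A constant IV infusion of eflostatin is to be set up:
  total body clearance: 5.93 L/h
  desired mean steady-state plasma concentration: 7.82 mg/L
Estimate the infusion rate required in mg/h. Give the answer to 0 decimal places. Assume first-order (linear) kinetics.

46 mg/h

At steady state, infusion rate R₀ = Css × CL = 7.82 × 5.930 = 46.37 mg/h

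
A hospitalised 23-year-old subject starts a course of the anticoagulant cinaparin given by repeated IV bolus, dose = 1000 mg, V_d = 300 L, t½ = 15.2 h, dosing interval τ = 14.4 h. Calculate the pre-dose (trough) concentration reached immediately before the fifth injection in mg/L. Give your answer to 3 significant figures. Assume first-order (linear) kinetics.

3.33 mg/L

C₀ per dose = Dose / Vd = 1000 / 300 = 3.333 mg/L
k = ln2 / t½ = 0.693147 / 15.2 = 0.04560 h⁻¹
Fraction remaining after one interval: r = e^(−kτ) = e^(−0.04560 × 14.4) = 0.5186
Before dose 5, 4 doses have been given (aged 1τ, 2τ, 3τ, 4τ).
C_trough = C₀ × (r + r² + … + r^4) = C₀ × r(1−r^4)/(1−r)
        = 3.333 × 0.5186 × (1 − 0.07233) / (1 − 0.5186) = 3.331 mg/L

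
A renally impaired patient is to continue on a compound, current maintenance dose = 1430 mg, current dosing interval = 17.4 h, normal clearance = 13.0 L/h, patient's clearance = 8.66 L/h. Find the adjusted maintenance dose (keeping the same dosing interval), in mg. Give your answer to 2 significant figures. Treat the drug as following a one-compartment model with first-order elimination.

To keep the same average steady-state level, dosing rate must scale with clearance.
CL ratio = 8.66 / 13.0 = 0.6662
New dose (same interval) = 1430 × 0.6662 = 952.7 mg

950 mg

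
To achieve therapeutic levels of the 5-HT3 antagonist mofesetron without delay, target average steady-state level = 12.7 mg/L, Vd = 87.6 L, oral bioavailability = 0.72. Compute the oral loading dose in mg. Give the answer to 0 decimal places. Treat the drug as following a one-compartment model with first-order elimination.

LD = Css × Vd / F = 12.7 × 87.6 / 0.72 = 1545 mg

1545 mg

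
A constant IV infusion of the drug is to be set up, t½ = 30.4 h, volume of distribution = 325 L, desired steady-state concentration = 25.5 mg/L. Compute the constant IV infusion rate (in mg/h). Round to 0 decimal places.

189 mg/h

k = ln2 / t½ = 0.693147 / 30.4 = 0.02280 h⁻¹
CL = k × Vd = 0.02280 × 325 = 7.410 L/h
At steady state, infusion rate R₀ = Css × CL = 25.5 × 7.410 = 189.0 mg/h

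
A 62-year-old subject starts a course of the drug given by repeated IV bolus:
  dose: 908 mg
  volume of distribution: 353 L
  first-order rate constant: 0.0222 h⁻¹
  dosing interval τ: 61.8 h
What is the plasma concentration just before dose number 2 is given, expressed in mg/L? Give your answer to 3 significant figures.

0.652 mg/L

C₀ per dose = Dose / Vd = 908 / 353 = 2.572 mg/L
Fraction remaining after one interval: r = e^(−kτ) = e^(−0.02220 × 61.8) = 0.2536
Before dose 2, 1 dose has been given (aged 1τ).
C_trough = C₀ × r = 2.572 × 0.2536 = 0.6523 mg/L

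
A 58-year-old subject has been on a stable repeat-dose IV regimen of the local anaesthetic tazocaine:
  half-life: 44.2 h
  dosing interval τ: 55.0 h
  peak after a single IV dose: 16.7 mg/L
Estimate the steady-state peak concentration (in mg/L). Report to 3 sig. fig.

k = ln2 / t½ = 0.693147 / 44.2 = 0.01568 h⁻¹
e^(−kτ) = e^(−0.01568 × 55.0) = 0.4221
Accumulation ratio R = 1 / (1 − e^(−kτ)) = 1 / (1 − 0.4221) = 1.730
Steady-state peak = C₀ × R = 16.7 × 1.730 = 28.89 mg/L

28.9 mg/L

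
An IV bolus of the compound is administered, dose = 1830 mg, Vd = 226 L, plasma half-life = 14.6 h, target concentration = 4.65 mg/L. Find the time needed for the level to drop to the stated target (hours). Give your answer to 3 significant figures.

11.7 h

C₀ = Dose / Vd = 1830 / 226 = 8.097 mg/L
k = ln2 / t½ = 0.693147 / 14.6 = 0.04748 h⁻¹
t = ln(C₀ / C) / k = ln(8.097 / 4.65) / 0.04748
  = ln(1.741) / 0.04748 = 0.5545 / 0.04748 = 11.68 h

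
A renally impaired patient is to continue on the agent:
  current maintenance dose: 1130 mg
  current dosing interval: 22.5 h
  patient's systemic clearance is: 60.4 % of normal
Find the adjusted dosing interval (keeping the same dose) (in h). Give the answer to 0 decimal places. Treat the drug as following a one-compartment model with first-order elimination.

37 h

To keep the same average steady-state level, dosing rate must scale with clearance.
CL ratio = 60.4 / 100 = 0.6040
New interval (same dose) = 22.5 / 0.6040 = 37.25 h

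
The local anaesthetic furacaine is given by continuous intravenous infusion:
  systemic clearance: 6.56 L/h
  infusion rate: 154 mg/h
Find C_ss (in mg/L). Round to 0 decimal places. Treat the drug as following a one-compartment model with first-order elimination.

23 mg/L

At steady state Css = R₀ / CL = 154 / 6.560 = 23.48 mg/L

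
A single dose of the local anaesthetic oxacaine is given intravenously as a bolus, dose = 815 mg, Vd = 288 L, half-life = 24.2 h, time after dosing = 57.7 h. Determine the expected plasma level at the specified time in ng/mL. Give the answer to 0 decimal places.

C₀ = Dose / Vd = 815.0 / 288 = 2.830 mg/L
k = ln2 / t½ = 0.693147 / 24.2 = 0.02864 h⁻¹
C = C₀ · e^(−k·t) = 2.830 × e^(−0.02864 × 57.7)
  = 2.830 × 0.1916 = 0.5422 mg/L
Convert: 0.5422 mg/L × 1000 = 542.2 ng/mL

542 ng/mL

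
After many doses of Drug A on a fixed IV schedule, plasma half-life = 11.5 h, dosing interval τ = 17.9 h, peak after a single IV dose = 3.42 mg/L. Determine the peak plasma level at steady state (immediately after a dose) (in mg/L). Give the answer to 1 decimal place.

5.2 mg/L

k = ln2 / t½ = 0.693147 / 11.5 = 0.06027 h⁻¹
e^(−kτ) = e^(−0.06027 × 17.9) = 0.3400
Accumulation ratio R = 1 / (1 − e^(−kτ)) = 1 / (1 − 0.3400) = 1.515
Steady-state peak = C₀ × R = 3.42 × 1.515 = 5.181 mg/L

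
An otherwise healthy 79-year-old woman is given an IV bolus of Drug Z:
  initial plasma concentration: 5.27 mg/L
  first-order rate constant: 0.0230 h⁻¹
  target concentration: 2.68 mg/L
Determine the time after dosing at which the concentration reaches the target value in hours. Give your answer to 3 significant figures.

t = ln(C₀ / C) / k = ln(5.270 / 2.68) / 0.02300
  = ln(1.966) / 0.02300 = 0.6760 / 0.02300 = 29.39 h

29.4 h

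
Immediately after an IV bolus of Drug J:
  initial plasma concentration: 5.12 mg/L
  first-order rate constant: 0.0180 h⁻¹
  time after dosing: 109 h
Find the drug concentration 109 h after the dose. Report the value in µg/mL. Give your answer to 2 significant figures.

0.72 µg/mL

C = C₀ · e^(−k·t) = 5.120 × e^(−0.01800 × 109)
  = 5.120 × 0.1406 = 0.7199 mg/L
(0.7199 mg/L = 0.7199 µg/mL)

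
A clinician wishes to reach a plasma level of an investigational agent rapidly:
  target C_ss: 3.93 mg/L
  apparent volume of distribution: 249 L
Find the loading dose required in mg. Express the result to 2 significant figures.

LD = Css × Vd = 3.93 × 249 = 978.6 mg

980 mg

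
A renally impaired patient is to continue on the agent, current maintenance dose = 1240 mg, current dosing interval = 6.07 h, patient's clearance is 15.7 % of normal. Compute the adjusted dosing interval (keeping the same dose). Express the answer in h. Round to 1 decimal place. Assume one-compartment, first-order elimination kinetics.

To keep the same average steady-state level, dosing rate must scale with clearance.
CL ratio = 15.7 / 100 = 0.1570
New interval (same dose) = 6.07 / 0.1570 = 38.66 h

38.7 h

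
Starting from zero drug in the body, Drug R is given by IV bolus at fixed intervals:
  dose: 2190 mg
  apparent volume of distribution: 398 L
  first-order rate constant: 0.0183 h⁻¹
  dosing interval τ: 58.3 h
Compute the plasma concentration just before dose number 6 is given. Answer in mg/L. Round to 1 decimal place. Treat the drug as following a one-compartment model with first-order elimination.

C₀ per dose = Dose / Vd = 2190 / 398 = 5.503 mg/L
Fraction remaining after one interval: r = e^(−kτ) = e^(−0.01830 × 58.3) = 0.3441
Before dose 6, 5 doses have been given (aged 1τ, 2τ, 3τ, 4τ, 5τ).
C_trough = C₀ × (r + r² + … + r^5) = C₀ × r(1−r^5)/(1−r)
        = 5.503 × 0.3441 × (1 − 0.004824) / (1 − 0.3441) = 2.873 mg/L

2.9 mg/L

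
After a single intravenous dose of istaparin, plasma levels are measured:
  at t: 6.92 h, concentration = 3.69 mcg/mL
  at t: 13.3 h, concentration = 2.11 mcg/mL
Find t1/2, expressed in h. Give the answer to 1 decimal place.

k = ln(C₁/C₂) / (t₂ − t₁) = ln(3.69/2.11) / (13.3 − 6.92)
  = 0.5589 / 6.380 = 0.08760 h⁻¹
t½ = ln2 / k = 0.693147 / 0.08760 = 7.913 h

7.9 h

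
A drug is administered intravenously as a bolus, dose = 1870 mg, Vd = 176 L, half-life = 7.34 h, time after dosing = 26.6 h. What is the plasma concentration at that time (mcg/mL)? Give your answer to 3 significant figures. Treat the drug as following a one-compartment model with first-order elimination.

0.862 mcg/mL

C₀ = Dose / Vd = 1870 / 176 = 10.63 mg/L
k = ln2 / t½ = 0.693147 / 7.34 = 0.09443 h⁻¹
C = C₀ · e^(−k·t) = 10.63 × e^(−0.09443 × 26.6)
  = 10.63 × 0.08112 = 0.8623 mg/L
(0.8623 mg/L = 0.8623 mcg/mL)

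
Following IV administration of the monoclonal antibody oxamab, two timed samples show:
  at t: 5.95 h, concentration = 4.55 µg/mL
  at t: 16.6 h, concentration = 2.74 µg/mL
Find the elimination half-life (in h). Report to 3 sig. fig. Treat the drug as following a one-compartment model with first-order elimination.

k = ln(C₁/C₂) / (t₂ − t₁) = ln(4.55/2.74) / (16.6 − 5.95)
  = 0.5072 / 10.65 = 0.04762 h⁻¹
t½ = ln2 / k = 0.693147 / 0.04762 = 14.56 h

14.6 h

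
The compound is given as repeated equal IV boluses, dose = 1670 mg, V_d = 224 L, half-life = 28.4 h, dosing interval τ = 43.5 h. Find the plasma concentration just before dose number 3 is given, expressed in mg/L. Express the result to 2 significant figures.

C₀ per dose = Dose / Vd = 1670 / 224 = 7.455 mg/L
k = ln2 / t½ = 0.693147 / 28.4 = 0.02441 h⁻¹
Fraction remaining after one interval: r = e^(−kτ) = e^(−0.02441 × 43.5) = 0.3458
Before dose 3, 2 doses have been given (aged 1τ, 2τ).
C_trough = C₀ × (r + r²) = 7.455 × (0.3458 + 0.1196) = 3.470 mg/L

3.5 mg/L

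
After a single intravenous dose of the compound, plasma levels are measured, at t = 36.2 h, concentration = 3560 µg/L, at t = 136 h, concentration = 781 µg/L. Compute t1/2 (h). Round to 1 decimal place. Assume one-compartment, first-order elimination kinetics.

k = ln(C₁/C₂) / (t₂ − t₁) = ln(3560/781) / (136 − 36.2)
  = 1.517 / 99.80 = 0.01520 h⁻¹
t½ = ln2 / k = 0.693147 / 0.01520 = 45.60 h

45.6 h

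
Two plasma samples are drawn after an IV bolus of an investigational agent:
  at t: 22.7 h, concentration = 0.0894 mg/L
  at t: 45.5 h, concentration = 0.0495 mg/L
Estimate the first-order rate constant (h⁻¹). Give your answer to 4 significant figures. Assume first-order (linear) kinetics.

0.02593 h⁻¹

k = ln(C₁/C₂) / (t₂ − t₁) = ln(0.0894/0.0495) / (45.5 − 22.7)
  = 0.5911 / 22.80 = 0.02593 h⁻¹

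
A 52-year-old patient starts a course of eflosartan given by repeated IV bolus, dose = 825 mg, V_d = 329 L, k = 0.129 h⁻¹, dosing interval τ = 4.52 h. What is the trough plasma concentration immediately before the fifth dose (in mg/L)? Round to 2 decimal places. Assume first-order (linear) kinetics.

2.86 mg/L

C₀ per dose = Dose / Vd = 825 / 329 = 2.508 mg/L
Fraction remaining after one interval: r = e^(−kτ) = e^(−0.1290 × 4.52) = 0.5582
Before dose 5, 4 doses have been given (aged 1τ, 2τ, 3τ, 4τ).
C_trough = C₀ × (r + r² + … + r^4) = C₀ × r(1−r^4)/(1−r)
        = 2.508 × 0.5582 × (1 − 0.09709) / (1 − 0.5582) = 2.861 mg/L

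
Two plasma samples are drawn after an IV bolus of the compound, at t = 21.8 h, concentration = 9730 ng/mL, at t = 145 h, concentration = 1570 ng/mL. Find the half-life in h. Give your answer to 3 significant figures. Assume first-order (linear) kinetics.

46.8 h

k = ln(C₁/C₂) / (t₂ − t₁) = ln(9730/1570) / (145 − 21.8)
  = 1.824 / 123.2 = 0.01481 h⁻¹
t½ = ln2 / k = 0.693147 / 0.01481 = 46.80 h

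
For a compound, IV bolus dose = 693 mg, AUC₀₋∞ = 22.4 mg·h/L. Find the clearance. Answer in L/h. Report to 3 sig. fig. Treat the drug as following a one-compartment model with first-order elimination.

30.9 L/h

CL = Dose / AUC = 693 / 22.4 = 30.94 L/h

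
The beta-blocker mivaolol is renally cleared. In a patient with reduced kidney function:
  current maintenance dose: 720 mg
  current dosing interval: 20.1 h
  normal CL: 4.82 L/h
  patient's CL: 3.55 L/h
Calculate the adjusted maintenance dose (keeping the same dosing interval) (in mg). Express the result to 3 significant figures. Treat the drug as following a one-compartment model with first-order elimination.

530 mg

To keep the same average steady-state level, dosing rate must scale with clearance.
CL ratio = 3.55 / 4.82 = 0.7365
New dose (same interval) = 720 × 0.7365 = 530.3 mg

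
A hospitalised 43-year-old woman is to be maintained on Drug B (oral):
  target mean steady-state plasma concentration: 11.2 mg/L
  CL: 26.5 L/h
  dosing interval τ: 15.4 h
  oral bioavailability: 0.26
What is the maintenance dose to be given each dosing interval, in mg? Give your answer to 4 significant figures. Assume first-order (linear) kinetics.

At steady state, F × (Dose/τ) = Css × CL.
Dose = Css × CL × τ / F = 11.2 × 26.50 × 15.4 / 0.26 = 17580 mg

17580 mg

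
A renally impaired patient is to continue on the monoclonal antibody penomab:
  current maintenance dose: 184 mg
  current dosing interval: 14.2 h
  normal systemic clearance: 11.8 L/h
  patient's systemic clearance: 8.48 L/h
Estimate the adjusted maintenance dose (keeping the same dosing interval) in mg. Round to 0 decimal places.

To keep the same average steady-state level, dosing rate must scale with clearance.
CL ratio = 8.48 / 11.8 = 0.7186
New dose (same interval) = 184 × 0.7186 = 132.2 mg

132 mg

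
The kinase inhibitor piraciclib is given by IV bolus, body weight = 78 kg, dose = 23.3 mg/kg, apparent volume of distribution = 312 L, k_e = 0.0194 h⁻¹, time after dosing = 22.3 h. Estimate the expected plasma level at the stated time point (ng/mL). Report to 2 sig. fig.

3800 ng/mL

Total dose = 23.3 × 78 = 1817 mg
C₀ = Dose / Vd = 1817 / 312 = 5.824 mg/L
C = C₀ · e^(−k·t) = 5.824 × e^(−0.01940 × 22.3)
  = 5.824 × 0.6488 = 3.779 mg/L
Convert: 3.779 mg/L × 1000 = 3779 ng/mL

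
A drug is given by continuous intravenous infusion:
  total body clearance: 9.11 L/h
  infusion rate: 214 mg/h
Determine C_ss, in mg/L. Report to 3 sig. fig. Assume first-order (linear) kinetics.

At steady state Css = R₀ / CL = 214 / 9.110 = 23.49 mg/L

23.5 mg/L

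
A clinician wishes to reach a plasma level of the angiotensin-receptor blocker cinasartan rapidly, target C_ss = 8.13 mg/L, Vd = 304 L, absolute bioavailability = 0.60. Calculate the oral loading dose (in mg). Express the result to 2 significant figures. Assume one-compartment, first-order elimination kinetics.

LD = Css × Vd / F = 8.13 × 304 / 0.60 = 4119 mg

4100 mg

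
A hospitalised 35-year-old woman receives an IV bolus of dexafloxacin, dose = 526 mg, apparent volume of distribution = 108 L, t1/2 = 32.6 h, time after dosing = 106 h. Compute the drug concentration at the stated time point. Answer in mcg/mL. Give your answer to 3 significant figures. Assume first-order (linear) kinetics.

0.511 mcg/mL

C₀ = Dose / Vd = 526.0 / 108 = 4.870 mg/L
k = ln2 / t½ = 0.693147 / 32.6 = 0.02126 h⁻¹
C = C₀ · e^(−k·t) = 4.870 × e^(−0.02126 × 106)
  = 4.870 × 0.1050 = 0.5114 mg/L
(0.5114 mg/L = 0.5114 mcg/mL)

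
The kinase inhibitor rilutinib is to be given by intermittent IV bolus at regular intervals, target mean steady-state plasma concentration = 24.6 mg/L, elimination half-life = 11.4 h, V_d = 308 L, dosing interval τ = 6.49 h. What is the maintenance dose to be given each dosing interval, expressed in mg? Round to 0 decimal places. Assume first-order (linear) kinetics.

2990 mg

k = ln2 / t½ = 0.693147 / 11.4 = 0.06080 h⁻¹
CL = k × Vd = 0.06080 × 308 = 18.73 L/h
At steady state, Dose/τ = Css × CL.
Dose = Css × CL × τ = 24.6 × 18.73 × 6.49 = 2990 mg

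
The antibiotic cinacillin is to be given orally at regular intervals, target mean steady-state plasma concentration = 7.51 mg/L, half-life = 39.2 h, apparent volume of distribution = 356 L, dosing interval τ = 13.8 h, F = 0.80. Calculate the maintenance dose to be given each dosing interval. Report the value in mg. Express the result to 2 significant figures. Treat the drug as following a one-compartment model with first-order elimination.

k = ln2 / t½ = 0.693147 / 39.2 = 0.01768 h⁻¹
CL = k × Vd = 0.01768 × 356 = 6.294 L/h
At steady state, F × (Dose/τ) = Css × CL.
Dose = Css × CL × τ / F = 7.51 × 6.294 × 13.8 / 0.80 = 815.4 mg

820 mg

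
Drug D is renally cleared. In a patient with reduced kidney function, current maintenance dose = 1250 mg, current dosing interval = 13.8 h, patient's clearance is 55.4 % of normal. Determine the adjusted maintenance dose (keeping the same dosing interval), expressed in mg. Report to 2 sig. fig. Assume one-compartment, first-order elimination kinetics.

690 mg

To keep the same average steady-state level, dosing rate must scale with clearance.
CL ratio = 55.4 / 100 = 0.5540
New dose (same interval) = 1250 × 0.5540 = 692.5 mg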